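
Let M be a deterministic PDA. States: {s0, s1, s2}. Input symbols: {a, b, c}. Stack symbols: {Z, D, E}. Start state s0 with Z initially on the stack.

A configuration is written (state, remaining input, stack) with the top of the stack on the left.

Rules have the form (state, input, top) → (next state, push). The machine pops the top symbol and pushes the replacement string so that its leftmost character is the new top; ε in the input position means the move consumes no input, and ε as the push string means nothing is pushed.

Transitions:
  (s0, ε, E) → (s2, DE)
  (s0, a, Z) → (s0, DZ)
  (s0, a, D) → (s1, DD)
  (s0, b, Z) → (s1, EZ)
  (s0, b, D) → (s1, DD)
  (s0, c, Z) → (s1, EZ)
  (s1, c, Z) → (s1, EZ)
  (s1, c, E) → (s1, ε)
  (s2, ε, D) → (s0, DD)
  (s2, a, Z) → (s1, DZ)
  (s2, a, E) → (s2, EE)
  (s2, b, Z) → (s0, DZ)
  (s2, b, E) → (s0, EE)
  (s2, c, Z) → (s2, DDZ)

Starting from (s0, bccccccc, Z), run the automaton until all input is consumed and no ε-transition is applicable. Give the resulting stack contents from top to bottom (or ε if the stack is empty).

Z

(s0, bccccccc, Z)
  read b, top Z: go to s1, push EZ → (s1, ccccccc, EZ)
  read c, top E: go to s1, push ε → (s1, cccccc, Z)
  read c, top Z: go to s1, push EZ → (s1, ccccc, EZ)
  read c, top E: go to s1, push ε → (s1, cccc, Z)
  read c, top Z: go to s1, push EZ → (s1, ccc, EZ)
  read c, top E: go to s1, push ε → (s1, cc, Z)
  read c, top Z: go to s1, push EZ → (s1, c, EZ)
  read c, top E: go to s1, push ε → (s1, ε, Z)
All input consumed in state s1 with stack Z.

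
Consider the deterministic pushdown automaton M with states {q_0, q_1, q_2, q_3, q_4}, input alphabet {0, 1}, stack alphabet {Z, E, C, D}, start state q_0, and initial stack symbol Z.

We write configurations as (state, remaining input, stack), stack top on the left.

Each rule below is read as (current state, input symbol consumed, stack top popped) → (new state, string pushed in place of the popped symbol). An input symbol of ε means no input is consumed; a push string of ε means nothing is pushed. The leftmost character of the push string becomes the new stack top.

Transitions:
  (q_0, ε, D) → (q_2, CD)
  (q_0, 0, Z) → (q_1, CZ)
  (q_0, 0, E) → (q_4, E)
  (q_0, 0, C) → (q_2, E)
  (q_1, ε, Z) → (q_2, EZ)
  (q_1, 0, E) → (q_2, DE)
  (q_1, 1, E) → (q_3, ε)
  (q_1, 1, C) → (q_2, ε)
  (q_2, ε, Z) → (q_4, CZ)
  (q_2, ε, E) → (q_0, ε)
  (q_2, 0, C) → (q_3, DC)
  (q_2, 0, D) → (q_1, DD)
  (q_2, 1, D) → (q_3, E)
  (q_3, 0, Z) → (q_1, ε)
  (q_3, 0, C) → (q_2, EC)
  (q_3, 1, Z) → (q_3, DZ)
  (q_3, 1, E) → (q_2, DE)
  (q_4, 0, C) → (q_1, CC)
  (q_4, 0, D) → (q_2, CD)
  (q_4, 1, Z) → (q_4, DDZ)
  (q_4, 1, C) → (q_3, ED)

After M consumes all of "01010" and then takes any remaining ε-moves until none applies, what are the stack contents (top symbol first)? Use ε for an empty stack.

DCZ

(q_0, 01010, Z)
  read 0, top Z: go to q_1, push CZ → (q_1, 1010, CZ)
  read 1, top C: go to q_2, push ε → (q_2, 010, Z)
  ε-move, top Z: go to q_4, push CZ → (q_4, 010, CZ)
  read 0, top C: go to q_1, push CC → (q_1, 10, CCZ)
  read 1, top C: go to q_2, push ε → (q_2, 0, CZ)
  read 0, top C: go to q_3, push DC → (q_3, ε, DCZ)
All input consumed in state q_3 with stack DCZ.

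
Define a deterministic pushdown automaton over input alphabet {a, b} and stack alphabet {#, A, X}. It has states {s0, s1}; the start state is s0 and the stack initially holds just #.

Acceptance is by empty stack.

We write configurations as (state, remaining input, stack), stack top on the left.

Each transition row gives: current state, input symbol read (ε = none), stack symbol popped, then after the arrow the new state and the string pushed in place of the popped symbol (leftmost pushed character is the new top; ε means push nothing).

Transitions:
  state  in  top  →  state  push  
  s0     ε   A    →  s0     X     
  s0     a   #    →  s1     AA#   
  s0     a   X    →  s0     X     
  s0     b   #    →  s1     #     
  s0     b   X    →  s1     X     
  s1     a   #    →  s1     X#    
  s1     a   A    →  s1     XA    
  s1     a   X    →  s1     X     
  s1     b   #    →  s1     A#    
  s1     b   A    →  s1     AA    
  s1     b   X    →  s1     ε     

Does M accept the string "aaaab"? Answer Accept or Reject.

(s0, aaaab, #) ⊢ (s1, aaab, AA#) ⊢ (s1, aab, XAA#) ⊢ (s1, ab, XAA#) ⊢ (s1, b, XAA#) ⊢ (s1, ε, AA#)
All input consumed; stack is AA#, not empty, and no further ε-move applies.

Reject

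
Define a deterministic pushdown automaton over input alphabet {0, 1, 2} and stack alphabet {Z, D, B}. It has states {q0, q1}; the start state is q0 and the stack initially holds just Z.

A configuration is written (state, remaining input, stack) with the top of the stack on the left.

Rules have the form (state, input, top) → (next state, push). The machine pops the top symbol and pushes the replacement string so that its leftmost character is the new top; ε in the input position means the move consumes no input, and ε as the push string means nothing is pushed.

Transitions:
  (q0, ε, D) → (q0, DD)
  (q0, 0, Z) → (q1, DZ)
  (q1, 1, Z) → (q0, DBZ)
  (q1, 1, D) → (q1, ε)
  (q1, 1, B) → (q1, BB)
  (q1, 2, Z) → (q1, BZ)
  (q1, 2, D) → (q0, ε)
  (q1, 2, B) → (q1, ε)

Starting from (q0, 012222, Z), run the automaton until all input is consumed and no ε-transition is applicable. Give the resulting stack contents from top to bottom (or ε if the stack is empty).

(q0, 012222, Z) ⊢ (q1, 12222, DZ) ⊢ (q1, 2222, Z) ⊢ (q1, 222, BZ) ⊢ (q1, 22, Z) ⊢ (q1, 2, BZ) ⊢ (q1, ε, Z)
All input consumed in state q1 with stack Z.

Z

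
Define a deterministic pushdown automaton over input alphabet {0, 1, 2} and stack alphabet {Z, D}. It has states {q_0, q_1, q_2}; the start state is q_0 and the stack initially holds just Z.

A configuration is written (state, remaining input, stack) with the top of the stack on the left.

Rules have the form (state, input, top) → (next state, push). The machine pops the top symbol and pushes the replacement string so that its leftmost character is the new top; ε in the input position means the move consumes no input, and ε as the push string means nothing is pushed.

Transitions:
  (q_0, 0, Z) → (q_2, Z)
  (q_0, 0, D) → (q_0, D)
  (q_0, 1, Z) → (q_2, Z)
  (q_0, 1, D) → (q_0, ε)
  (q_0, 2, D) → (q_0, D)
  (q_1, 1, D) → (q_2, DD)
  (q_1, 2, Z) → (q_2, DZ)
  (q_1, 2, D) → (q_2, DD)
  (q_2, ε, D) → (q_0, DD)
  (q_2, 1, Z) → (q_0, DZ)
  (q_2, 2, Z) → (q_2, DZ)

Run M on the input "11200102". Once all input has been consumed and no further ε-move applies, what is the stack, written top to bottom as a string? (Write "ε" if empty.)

DDZ

(q_0, 11200102, Z)
  read 1, top Z: go to q_2, push Z → (q_2, 1200102, Z)
  read 1, top Z: go to q_0, push DZ → (q_0, 200102, DZ)
  read 2, top D: go to q_0, push D → (q_0, 00102, DZ)
  read 0, top D: go to q_0, push D → (q_0, 0102, DZ)
  read 0, top D: go to q_0, push D → (q_0, 102, DZ)
  read 1, top D: go to q_0, push ε → (q_0, 02, Z)
  read 0, top Z: go to q_2, push Z → (q_2, 2, Z)
  read 2, top Z: go to q_2, push DZ → (q_2, ε, DZ)
  ε-move, top D: go to q_0, push DD → (q_0, ε, DDZ)
All input consumed in state q_0 with stack DDZ.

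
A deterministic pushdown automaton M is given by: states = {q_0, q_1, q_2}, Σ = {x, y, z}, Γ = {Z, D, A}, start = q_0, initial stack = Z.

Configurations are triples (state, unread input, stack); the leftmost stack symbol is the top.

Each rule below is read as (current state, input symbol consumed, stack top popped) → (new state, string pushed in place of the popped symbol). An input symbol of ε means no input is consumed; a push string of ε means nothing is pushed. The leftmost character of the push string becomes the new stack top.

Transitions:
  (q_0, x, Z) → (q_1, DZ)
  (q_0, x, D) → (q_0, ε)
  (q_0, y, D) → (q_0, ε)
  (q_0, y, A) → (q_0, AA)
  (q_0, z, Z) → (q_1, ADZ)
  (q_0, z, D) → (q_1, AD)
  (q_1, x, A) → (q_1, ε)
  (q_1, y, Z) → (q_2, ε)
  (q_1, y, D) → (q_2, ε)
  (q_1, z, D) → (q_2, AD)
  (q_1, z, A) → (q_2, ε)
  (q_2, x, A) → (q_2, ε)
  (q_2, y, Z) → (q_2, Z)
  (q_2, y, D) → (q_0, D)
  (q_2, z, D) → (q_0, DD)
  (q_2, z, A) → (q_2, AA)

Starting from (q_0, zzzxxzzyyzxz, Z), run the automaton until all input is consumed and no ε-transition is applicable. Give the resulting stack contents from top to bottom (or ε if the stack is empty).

(q_0, zzzxxzzyyzxz, Z)
  read z, top Z: go to q_1, push ADZ → (q_1, zzxxzzyyzxz, ADZ)
  read z, top A: go to q_2, push ε → (q_2, zxxzzyyzxz, DZ)
  read z, top D: go to q_0, push DD → (q_0, xxzzyyzxz, DDZ)
  read x, top D: go to q_0, push ε → (q_0, xzzyyzxz, DZ)
  read x, top D: go to q_0, push ε → (q_0, zzyyzxz, Z)
  read z, top Z: go to q_1, push ADZ → (q_1, zyyzxz, ADZ)
  read z, top A: go to q_2, push ε → (q_2, yyzxz, DZ)
  read y, top D: go to q_0, push D → (q_0, yzxz, DZ)
  read y, top D: go to q_0, push ε → (q_0, zxz, Z)
  read z, top Z: go to q_1, push ADZ → (q_1, xz, ADZ)
  read x, top A: go to q_1, push ε → (q_1, z, DZ)
  read z, top D: go to q_2, push AD → (q_2, ε, ADZ)
All input consumed in state q_2 with stack ADZ.

ADZ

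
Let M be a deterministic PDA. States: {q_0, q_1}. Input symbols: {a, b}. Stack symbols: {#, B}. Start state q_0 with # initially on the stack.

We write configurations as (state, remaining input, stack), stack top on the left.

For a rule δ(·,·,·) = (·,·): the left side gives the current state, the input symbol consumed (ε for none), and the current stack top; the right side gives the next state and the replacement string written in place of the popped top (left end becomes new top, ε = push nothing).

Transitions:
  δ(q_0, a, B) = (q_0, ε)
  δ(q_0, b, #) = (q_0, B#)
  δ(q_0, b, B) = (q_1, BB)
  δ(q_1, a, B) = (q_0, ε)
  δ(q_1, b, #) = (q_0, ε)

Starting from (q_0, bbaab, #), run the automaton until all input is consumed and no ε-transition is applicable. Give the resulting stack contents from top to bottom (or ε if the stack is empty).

(q_0, bbaab, #)
  read b, top #: go to q_0, push B# → (q_0, baab, B#)
  read b, top B: go to q_1, push BB → (q_1, aab, BB#)
  read a, top B: go to q_0, push ε → (q_0, ab, B#)
  read a, top B: go to q_0, push ε → (q_0, b, #)
  read b, top #: go to q_0, push B# → (q_0, ε, B#)
All input consumed in state q_0 with stack B#.

B#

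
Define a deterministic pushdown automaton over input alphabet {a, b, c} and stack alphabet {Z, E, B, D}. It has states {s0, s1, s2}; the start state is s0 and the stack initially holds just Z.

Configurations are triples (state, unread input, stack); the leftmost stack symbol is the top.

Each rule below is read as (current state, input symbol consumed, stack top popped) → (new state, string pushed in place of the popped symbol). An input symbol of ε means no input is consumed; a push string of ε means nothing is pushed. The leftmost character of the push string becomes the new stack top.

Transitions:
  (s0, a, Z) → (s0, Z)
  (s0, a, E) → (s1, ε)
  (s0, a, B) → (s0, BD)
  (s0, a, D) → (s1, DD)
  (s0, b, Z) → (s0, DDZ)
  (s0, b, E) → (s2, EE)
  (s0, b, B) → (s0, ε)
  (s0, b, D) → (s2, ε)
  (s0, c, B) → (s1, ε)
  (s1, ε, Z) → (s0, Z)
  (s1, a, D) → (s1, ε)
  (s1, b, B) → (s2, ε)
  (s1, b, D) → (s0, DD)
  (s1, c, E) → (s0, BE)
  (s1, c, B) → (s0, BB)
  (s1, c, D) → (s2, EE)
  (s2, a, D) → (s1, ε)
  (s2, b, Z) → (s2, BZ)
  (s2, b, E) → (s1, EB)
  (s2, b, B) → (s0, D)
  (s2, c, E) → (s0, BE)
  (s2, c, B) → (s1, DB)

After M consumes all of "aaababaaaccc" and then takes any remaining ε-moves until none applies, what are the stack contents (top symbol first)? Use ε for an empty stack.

(s0, aaababaaaccc, Z)
  read a, top Z: go to s0, push Z → (s0, aababaaaccc, Z)
  read a, top Z: go to s0, push Z → (s0, ababaaaccc, Z)
  read a, top Z: go to s0, push Z → (s0, babaaaccc, Z)
  read b, top Z: go to s0, push DDZ → (s0, abaaaccc, DDZ)
  read a, top D: go to s1, push DD → (s1, baaaccc, DDDZ)
  read b, top D: go to s0, push DD → (s0, aaaccc, DDDDZ)
  read a, top D: go to s1, push DD → (s1, aaccc, DDDDDZ)
  read a, top D: go to s1, push ε → (s1, accc, DDDDZ)
  read a, top D: go to s1, push ε → (s1, ccc, DDDZ)
  read c, top D: go to s2, push EE → (s2, cc, EEDDZ)
  read c, top E: go to s0, push BE → (s0, c, BEEDDZ)
  read c, top B: go to s1, push ε → (s1, ε, EEDDZ)
All input consumed in state s1 with stack EEDDZ.

EEDDZ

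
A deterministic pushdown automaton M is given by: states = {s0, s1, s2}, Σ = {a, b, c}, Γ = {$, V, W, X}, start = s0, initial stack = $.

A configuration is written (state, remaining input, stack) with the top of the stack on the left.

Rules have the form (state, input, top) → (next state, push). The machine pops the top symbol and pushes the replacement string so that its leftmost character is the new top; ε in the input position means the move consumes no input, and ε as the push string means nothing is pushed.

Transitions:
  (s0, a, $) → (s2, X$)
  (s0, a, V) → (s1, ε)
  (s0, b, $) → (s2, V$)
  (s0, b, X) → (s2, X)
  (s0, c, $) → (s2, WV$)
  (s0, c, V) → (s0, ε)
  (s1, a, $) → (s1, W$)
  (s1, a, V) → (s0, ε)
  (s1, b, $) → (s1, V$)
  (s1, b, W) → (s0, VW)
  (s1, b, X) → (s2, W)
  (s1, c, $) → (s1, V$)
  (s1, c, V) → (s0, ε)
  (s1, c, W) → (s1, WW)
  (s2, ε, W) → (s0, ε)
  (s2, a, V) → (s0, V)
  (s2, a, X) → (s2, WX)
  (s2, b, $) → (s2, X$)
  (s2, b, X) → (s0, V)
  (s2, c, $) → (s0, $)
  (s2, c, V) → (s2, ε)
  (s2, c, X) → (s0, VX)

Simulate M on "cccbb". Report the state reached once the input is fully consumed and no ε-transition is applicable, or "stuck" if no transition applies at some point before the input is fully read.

stuck

(s0, cccbb, $)
  read c, top $: go to s2, push WV$ → (s2, ccbb, WV$)
  ε-move, top W: go to s0, push ε → (s0, ccbb, V$)
  read c, top V: go to s0, push ε → (s0, cbb, $)
  read c, top $: go to s2, push WV$ → (s2, bb, WV$)
  ε-move, top W: go to s0, push ε → (s0, bb, V$)
No transition for (s0, b, top V); M blocks with input bb remaining.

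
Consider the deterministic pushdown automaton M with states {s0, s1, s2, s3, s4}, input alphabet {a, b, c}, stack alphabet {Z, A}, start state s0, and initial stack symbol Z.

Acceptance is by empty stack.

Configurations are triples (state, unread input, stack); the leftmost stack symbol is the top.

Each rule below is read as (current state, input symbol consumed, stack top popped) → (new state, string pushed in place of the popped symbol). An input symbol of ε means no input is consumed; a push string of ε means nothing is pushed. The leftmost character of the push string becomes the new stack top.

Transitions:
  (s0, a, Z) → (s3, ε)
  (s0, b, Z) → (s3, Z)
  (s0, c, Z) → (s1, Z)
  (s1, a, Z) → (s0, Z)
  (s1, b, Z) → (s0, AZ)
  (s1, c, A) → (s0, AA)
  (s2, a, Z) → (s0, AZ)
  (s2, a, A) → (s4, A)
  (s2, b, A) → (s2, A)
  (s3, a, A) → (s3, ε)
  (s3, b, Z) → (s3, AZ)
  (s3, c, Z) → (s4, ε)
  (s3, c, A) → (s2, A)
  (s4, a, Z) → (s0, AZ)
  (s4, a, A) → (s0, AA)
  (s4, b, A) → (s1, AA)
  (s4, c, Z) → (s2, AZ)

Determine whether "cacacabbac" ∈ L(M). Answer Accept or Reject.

Accept

(s0, cacacabbac, Z)
  read c, top Z: go to s1, push Z → (s1, acacabbac, Z)
  read a, top Z: go to s0, push Z → (s0, cacabbac, Z)
  read c, top Z: go to s1, push Z → (s1, acabbac, Z)
  read a, top Z: go to s0, push Z → (s0, cabbac, Z)
  read c, top Z: go to s1, push Z → (s1, abbac, Z)
  read a, top Z: go to s0, push Z → (s0, bbac, Z)
  read b, top Z: go to s3, push Z → (s3, bac, Z)
  read b, top Z: go to s3, push AZ → (s3, ac, AZ)
  read a, top A: go to s3, push ε → (s3, c, Z)
  read c, top Z: go to s4, push ε → (s4, ε, ε)
All input consumed and the stack is empty.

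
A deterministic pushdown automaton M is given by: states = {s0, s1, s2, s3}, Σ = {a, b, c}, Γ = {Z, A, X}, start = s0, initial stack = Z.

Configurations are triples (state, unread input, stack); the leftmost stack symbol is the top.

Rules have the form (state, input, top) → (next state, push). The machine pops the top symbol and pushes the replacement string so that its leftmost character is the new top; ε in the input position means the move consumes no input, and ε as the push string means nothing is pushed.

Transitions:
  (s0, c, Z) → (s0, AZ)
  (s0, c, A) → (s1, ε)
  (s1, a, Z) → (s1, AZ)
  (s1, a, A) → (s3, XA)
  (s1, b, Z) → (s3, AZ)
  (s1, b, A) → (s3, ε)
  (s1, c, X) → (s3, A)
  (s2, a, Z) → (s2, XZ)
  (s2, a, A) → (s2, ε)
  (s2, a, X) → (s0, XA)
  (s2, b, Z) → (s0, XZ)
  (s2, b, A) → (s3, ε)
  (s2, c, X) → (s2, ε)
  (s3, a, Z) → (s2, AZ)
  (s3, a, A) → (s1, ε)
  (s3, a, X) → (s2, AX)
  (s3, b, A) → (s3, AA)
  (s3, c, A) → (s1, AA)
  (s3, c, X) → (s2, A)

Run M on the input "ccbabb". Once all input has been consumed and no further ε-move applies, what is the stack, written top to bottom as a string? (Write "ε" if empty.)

(s0, ccbabb, Z)
  read c, top Z: go to s0, push AZ → (s0, cbabb, AZ)
  read c, top A: go to s1, push ε → (s1, babb, Z)
  read b, top Z: go to s3, push AZ → (s3, abb, AZ)
  read a, top A: go to s1, push ε → (s1, bb, Z)
  read b, top Z: go to s3, push AZ → (s3, b, AZ)
  read b, top A: go to s3, push AA → (s3, ε, AAZ)
All input consumed in state s3 with stack AAZ.

AAZ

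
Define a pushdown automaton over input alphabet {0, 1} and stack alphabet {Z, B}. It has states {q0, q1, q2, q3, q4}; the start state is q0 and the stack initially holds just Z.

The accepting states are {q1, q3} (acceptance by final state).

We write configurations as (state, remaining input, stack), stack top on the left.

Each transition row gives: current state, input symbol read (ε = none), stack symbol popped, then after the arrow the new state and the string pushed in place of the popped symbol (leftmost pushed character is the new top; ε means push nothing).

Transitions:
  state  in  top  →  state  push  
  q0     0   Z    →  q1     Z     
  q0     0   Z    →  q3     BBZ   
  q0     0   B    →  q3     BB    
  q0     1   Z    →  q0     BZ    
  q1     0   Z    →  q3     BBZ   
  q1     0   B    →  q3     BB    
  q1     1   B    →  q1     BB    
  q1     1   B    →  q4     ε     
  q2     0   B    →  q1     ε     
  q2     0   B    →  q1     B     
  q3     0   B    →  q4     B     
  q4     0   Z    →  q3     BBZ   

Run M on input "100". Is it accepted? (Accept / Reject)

Reject

No computation consumes all input and reaches a final state.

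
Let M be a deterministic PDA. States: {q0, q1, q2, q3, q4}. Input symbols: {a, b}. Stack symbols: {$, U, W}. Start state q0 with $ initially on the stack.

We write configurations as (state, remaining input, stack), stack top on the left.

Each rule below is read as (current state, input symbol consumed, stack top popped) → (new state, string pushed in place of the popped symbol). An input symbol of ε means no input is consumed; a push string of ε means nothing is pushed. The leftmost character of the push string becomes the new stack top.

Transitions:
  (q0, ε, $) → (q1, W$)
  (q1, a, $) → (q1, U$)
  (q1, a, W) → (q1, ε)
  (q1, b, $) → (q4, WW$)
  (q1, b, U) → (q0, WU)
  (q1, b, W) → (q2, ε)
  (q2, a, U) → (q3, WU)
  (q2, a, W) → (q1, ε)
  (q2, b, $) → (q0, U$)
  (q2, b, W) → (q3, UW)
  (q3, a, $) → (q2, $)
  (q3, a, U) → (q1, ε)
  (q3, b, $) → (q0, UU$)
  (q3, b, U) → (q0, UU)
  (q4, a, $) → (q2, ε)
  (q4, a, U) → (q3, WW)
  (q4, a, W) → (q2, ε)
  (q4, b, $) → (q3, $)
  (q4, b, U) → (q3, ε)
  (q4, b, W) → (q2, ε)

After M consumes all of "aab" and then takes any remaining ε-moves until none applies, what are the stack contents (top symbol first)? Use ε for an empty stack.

(q0, aab, $)
  ε-move, top $: go to q1, push W$ → (q1, aab, W$)
  read a, top W: go to q1, push ε → (q1, ab, $)
  read a, top $: go to q1, push U$ → (q1, b, U$)
  read b, top U: go to q0, push WU → (q0, ε, WU$)
All input consumed in state q0 with stack WU$.

WU$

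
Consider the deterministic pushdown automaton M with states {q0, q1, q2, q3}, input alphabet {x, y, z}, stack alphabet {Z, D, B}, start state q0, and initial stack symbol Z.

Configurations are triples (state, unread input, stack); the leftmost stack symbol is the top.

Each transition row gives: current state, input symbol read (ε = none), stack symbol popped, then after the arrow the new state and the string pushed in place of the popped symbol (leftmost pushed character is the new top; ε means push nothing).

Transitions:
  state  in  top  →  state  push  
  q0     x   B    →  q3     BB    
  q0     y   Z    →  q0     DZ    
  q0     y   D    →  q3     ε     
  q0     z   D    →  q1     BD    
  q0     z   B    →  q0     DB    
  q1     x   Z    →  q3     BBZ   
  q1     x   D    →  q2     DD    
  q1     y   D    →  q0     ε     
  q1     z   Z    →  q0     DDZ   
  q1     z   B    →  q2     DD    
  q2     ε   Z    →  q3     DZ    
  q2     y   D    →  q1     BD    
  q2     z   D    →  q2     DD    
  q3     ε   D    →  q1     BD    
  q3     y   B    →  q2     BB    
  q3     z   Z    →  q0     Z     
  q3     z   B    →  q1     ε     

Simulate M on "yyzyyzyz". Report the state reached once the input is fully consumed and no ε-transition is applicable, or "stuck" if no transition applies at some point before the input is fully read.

(q0, yyzyyzyz, Z)
  read y, top Z: go to q0, push DZ → (q0, yzyyzyz, DZ)
  read y, top D: go to q3, push ε → (q3, zyyzyz, Z)
  read z, top Z: go to q0, push Z → (q0, yyzyz, Z)
  read y, top Z: go to q0, push DZ → (q0, yzyz, DZ)
  read y, top D: go to q3, push ε → (q3, zyz, Z)
  read z, top Z: go to q0, push Z → (q0, yz, Z)
  read y, top Z: go to q0, push DZ → (q0, z, DZ)
  read z, top D: go to q1, push BD → (q1, ε, BDZ)
All input consumed; M is in state q1.

q1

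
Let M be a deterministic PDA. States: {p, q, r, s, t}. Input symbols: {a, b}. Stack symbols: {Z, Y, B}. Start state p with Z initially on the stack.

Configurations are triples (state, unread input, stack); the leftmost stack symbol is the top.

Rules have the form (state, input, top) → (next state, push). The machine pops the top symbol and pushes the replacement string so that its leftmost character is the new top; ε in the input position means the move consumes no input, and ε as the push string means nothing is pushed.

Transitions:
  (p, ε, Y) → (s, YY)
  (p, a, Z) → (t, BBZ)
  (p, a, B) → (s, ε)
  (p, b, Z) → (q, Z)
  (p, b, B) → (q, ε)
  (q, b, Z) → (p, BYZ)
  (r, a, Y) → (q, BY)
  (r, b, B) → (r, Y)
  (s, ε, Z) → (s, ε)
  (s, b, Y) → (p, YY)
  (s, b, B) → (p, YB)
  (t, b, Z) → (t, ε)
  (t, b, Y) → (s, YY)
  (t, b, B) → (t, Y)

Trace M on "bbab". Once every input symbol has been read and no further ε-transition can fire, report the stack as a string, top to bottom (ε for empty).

(p, bbab, Z)
  read b, top Z: go to q, push Z → (q, bab, Z)
  read b, top Z: go to p, push BYZ → (p, ab, BYZ)
  read a, top B: go to s, push ε → (s, b, YZ)
  read b, top Y: go to p, push YY → (p, ε, YYZ)
  ε-move, top Y: go to s, push YY → (s, ε, YYYZ)
All input consumed in state s with stack YYYZ.

YYYZ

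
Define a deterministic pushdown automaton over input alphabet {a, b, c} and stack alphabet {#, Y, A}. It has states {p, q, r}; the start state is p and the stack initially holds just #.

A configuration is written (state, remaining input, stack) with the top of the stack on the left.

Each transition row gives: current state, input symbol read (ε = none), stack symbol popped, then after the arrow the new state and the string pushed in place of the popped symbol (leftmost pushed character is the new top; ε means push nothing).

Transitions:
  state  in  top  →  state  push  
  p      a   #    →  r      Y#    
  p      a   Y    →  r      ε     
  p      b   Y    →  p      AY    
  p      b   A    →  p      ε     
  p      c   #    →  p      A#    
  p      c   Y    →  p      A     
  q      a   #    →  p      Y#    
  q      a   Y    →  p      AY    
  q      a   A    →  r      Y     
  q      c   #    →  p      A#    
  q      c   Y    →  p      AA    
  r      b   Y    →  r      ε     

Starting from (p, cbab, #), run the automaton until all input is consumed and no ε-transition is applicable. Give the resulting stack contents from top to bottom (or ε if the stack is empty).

(p, cbab, #) ⊢ (p, bab, A#) ⊢ (p, ab, #) ⊢ (r, b, Y#) ⊢ (r, ε, #)
All input consumed in state r with stack #.

#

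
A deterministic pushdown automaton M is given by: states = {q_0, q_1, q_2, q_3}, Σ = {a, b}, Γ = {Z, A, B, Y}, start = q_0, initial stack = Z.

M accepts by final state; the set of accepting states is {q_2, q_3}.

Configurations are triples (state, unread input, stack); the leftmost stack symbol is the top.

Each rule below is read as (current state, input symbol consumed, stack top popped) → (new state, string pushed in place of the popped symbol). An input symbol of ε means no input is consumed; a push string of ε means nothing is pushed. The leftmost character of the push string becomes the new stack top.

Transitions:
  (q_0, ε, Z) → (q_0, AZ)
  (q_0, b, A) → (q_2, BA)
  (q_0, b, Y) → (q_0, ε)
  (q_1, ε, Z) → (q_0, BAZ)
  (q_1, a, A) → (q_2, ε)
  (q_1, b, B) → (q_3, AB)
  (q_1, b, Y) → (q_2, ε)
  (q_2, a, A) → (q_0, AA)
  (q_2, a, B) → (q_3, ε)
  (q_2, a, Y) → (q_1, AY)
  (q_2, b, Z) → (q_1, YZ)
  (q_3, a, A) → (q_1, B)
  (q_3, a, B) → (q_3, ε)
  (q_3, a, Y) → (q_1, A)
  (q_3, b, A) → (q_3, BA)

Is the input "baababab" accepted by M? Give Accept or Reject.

(q_0, baababab, Z)
  ε-move, top Z: go to q_0, push AZ → (q_0, baababab, AZ)
  read b, top A: go to q_2, push BA → (q_2, aababab, BAZ)
  read a, top B: go to q_3, push ε → (q_3, ababab, AZ)
  read a, top A: go to q_1, push B → (q_1, babab, BZ)
  read b, top B: go to q_3, push AB → (q_3, abab, ABZ)
  read a, top A: go to q_1, push B → (q_1, bab, BBZ)
  read b, top B: go to q_3, push AB → (q_3, ab, ABBZ)
  read a, top A: go to q_1, push B → (q_1, b, BBBZ)
  read b, top B: go to q_3, push AB → (q_3, ε, ABBBZ)
All input consumed; state q_3 ∈ F.

Accept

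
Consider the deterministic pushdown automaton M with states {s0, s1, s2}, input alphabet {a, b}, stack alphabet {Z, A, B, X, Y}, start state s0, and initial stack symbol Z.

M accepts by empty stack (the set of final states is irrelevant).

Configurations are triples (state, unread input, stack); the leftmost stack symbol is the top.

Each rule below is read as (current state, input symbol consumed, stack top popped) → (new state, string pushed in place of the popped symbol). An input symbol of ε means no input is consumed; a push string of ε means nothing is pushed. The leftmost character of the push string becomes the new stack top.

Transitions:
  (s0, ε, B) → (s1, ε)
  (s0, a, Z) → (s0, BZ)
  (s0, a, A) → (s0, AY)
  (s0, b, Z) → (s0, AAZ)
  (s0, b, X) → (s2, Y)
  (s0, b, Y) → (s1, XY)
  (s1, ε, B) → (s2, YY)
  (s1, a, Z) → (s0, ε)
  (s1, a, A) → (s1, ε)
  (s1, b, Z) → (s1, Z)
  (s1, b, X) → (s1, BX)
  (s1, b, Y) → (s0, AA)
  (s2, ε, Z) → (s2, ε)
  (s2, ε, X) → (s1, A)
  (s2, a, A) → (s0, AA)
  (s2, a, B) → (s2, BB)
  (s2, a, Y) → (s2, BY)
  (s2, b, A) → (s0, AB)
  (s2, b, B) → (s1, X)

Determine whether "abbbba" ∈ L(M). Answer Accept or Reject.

Accept

(s0, abbbba, Z) ⊢ (s0, bbbba, BZ) ⊢ (s1, bbbba, Z) ⊢ (s1, bbba, Z) ⊢ (s1, bba, Z) ⊢ (s1, ba, Z) ⊢ (s1, a, Z) ⊢ (s0, ε, ε)
All input consumed and the stack is empty.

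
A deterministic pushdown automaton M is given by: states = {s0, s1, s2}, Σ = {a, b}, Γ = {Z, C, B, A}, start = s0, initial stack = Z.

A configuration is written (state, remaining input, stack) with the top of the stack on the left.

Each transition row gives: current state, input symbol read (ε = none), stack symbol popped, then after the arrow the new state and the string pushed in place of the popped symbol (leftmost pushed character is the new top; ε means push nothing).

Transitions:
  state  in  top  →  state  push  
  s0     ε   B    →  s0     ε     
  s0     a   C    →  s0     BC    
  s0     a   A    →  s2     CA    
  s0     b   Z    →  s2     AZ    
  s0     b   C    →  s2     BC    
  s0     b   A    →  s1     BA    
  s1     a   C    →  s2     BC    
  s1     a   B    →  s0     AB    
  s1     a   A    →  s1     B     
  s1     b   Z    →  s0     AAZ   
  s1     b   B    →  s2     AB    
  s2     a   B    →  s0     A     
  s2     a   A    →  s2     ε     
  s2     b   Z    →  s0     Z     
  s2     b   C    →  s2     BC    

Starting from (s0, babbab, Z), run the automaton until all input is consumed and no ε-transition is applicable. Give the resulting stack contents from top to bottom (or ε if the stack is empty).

(s0, babbab, Z)
  read b, top Z: go to s2, push AZ → (s2, abbab, AZ)
  read a, top A: go to s2, push ε → (s2, bbab, Z)
  read b, top Z: go to s0, push Z → (s0, bab, Z)
  read b, top Z: go to s2, push AZ → (s2, ab, AZ)
  read a, top A: go to s2, push ε → (s2, b, Z)
  read b, top Z: go to s0, push Z → (s0, ε, Z)
All input consumed in state s0 with stack Z.

Z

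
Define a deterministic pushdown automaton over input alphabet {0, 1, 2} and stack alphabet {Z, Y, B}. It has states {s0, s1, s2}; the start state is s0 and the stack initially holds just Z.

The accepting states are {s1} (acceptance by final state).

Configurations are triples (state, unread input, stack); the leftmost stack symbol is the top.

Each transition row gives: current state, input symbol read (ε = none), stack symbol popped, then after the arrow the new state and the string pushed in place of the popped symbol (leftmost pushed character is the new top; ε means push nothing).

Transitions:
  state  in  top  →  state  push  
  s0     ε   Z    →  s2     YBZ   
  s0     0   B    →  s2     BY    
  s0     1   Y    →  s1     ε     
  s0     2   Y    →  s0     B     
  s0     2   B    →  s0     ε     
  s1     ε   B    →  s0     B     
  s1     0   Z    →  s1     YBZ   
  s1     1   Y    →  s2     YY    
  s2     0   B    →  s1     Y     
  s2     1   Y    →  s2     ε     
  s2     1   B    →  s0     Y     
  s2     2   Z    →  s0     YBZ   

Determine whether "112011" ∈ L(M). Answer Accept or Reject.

(s0, 112011, Z) ⊢ (s2, 112011, YBZ) ⊢ (s2, 12011, BZ) ⊢ (s0, 2011, YZ) ⊢ (s0, 011, BZ) ⊢ (s2, 11, BYZ) ⊢ (s0, 1, YYZ) ⊢ (s1, ε, YZ)
All input consumed; state s1 ∈ F.

Accept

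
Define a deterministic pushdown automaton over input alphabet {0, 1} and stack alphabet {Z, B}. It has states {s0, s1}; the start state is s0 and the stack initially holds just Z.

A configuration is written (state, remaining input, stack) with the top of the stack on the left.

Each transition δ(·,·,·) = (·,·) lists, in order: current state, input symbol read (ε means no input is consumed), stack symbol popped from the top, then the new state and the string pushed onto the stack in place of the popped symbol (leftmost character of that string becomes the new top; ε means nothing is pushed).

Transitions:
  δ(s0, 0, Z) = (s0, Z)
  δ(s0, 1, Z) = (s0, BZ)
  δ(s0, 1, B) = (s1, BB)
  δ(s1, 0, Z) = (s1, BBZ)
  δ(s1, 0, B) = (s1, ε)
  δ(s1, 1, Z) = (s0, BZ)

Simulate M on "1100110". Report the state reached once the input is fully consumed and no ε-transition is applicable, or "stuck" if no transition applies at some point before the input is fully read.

s1

(s0, 1100110, Z)
  read 1, top Z: go to s0, push BZ → (s0, 100110, BZ)
  read 1, top B: go to s1, push BB → (s1, 00110, BBZ)
  read 0, top B: go to s1, push ε → (s1, 0110, BZ)
  read 0, top B: go to s1, push ε → (s1, 110, Z)
  read 1, top Z: go to s0, push BZ → (s0, 10, BZ)
  read 1, top B: go to s1, push BB → (s1, 0, BBZ)
  read 0, top B: go to s1, push ε → (s1, ε, BZ)
All input consumed; M is in state s1.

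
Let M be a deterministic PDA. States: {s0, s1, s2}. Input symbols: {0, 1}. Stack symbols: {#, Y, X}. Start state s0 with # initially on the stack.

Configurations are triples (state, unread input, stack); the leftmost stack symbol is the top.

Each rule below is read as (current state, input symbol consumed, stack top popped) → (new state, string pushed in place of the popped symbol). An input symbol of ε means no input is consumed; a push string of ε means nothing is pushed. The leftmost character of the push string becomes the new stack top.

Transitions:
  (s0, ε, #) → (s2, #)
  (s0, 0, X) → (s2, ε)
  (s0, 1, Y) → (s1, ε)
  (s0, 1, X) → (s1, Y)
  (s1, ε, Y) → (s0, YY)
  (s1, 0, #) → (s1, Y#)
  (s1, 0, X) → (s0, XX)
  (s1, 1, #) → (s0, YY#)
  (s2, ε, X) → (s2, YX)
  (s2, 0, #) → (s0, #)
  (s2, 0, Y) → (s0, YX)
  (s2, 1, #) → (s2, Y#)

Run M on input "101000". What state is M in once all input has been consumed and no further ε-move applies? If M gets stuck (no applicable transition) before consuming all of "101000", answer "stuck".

(s0, 101000, #) ⊢ (s2, 101000, #) ⊢ (s2, 01000, Y#) ⊢ (s0, 1000, YX#) ⊢ (s1, 000, X#) ⊢ (s0, 00, XX#) ⊢ (s2, 0, X#) ⊢ (s2, 0, YX#) ⊢ (s0, ε, YXX#)
All input consumed; M is in state s0.

s0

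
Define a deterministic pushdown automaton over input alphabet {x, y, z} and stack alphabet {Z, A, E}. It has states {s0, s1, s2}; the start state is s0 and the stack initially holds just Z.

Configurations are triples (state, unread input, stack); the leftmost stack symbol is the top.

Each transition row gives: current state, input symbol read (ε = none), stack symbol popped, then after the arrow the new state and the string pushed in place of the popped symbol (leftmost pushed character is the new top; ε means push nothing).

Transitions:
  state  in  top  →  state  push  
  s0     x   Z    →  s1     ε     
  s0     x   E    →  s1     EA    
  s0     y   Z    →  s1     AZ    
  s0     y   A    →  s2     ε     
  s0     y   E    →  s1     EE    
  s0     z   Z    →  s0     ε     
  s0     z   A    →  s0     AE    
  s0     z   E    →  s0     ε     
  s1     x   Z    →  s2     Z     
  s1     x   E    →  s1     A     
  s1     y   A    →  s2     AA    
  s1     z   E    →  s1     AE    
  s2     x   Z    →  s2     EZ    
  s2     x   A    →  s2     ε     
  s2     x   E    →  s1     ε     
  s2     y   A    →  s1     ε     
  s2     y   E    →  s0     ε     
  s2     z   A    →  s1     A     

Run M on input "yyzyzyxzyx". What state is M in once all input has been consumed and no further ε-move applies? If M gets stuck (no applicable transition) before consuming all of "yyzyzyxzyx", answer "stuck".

s2

(s0, yyzyzyxzyx, Z)
  read y, top Z: go to s1, push AZ → (s1, yzyzyxzyx, AZ)
  read y, top A: go to s2, push AA → (s2, zyzyxzyx, AAZ)
  read z, top A: go to s1, push A → (s1, yzyxzyx, AAZ)
  read y, top A: go to s2, push AA → (s2, zyxzyx, AAAZ)
  read z, top A: go to s1, push A → (s1, yxzyx, AAAZ)
  read y, top A: go to s2, push AA → (s2, xzyx, AAAAZ)
  read x, top A: go to s2, push ε → (s2, zyx, AAAZ)
  read z, top A: go to s1, push A → (s1, yx, AAAZ)
  read y, top A: go to s2, push AA → (s2, x, AAAAZ)
  read x, top A: go to s2, push ε → (s2, ε, AAAZ)
All input consumed; M is in state s2.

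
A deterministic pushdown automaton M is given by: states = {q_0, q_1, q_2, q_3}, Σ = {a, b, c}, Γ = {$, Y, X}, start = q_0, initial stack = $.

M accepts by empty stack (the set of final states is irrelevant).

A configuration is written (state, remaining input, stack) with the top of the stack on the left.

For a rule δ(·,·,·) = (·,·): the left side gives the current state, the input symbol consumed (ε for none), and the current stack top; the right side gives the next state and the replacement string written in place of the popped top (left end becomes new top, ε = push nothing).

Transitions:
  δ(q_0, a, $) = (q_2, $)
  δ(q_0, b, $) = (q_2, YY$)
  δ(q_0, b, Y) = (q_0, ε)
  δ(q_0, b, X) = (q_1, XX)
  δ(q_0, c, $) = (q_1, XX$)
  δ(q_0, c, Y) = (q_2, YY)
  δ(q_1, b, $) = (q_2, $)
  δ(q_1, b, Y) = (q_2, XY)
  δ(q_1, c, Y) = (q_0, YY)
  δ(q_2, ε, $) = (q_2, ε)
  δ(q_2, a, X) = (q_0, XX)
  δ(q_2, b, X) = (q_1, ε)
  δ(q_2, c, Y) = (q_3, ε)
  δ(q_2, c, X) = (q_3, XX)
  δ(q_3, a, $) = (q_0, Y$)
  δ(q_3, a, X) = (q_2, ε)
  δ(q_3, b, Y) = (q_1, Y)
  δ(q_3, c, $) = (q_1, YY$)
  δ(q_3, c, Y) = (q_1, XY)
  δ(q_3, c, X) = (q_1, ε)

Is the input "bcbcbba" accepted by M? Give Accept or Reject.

(q_0, bcbcbba, $)
  read b, top $: go to q_2, push YY$ → (q_2, cbcbba, YY$)
  read c, top Y: go to q_3, push ε → (q_3, bcbba, Y$)
  read b, top Y: go to q_1, push Y → (q_1, cbba, Y$)
  read c, top Y: go to q_0, push YY → (q_0, bba, YY$)
  read b, top Y: go to q_0, push ε → (q_0, ba, Y$)
  read b, top Y: go to q_0, push ε → (q_0, a, $)
  read a, top $: go to q_2, push $ → (q_2, ε, $)
  ε-move, top $: go to q_2, push ε → (q_2, ε, ε)
All input consumed and the stack is empty.

Accept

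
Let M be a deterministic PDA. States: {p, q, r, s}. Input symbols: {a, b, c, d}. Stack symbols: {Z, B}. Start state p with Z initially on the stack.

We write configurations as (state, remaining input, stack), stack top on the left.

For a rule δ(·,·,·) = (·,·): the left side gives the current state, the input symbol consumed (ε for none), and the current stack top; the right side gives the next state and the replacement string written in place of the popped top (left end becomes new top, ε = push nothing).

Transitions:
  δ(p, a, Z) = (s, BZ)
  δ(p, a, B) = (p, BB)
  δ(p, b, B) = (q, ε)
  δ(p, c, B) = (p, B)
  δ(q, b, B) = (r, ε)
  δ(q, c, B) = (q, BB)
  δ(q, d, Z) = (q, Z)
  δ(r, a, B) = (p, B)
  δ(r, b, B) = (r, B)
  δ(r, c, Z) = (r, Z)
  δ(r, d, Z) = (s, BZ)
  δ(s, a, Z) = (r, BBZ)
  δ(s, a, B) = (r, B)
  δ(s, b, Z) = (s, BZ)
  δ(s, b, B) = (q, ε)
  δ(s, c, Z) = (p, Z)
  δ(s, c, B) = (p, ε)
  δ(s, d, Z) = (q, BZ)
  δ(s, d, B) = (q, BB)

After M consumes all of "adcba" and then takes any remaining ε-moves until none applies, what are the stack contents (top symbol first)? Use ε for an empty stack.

(p, adcba, Z)
  read a, top Z: go to s, push BZ → (s, dcba, BZ)
  read d, top B: go to q, push BB → (q, cba, BBZ)
  read c, top B: go to q, push BB → (q, ba, BBBZ)
  read b, top B: go to r, push ε → (r, a, BBZ)
  read a, top B: go to p, push B → (p, ε, BBZ)
All input consumed in state p with stack BBZ.

BBZ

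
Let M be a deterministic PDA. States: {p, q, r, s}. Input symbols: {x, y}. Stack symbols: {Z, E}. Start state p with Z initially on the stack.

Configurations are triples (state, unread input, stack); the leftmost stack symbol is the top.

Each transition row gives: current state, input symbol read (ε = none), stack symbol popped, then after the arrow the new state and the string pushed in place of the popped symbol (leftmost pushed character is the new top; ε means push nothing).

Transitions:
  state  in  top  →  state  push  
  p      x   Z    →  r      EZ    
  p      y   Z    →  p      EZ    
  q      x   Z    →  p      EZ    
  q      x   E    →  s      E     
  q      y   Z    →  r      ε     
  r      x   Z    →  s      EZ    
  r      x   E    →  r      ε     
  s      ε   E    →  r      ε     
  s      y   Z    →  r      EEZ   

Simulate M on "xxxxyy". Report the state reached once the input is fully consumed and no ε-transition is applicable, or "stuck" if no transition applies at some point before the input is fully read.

stuck

(p, xxxxyy, Z) ⊢ (r, xxxyy, EZ) ⊢ (r, xxyy, Z) ⊢ (s, xyy, EZ) ⊢ (r, xyy, Z) ⊢ (s, yy, EZ) ⊢ (r, yy, Z)
No transition for (r, y, top Z); M blocks with input yy remaining.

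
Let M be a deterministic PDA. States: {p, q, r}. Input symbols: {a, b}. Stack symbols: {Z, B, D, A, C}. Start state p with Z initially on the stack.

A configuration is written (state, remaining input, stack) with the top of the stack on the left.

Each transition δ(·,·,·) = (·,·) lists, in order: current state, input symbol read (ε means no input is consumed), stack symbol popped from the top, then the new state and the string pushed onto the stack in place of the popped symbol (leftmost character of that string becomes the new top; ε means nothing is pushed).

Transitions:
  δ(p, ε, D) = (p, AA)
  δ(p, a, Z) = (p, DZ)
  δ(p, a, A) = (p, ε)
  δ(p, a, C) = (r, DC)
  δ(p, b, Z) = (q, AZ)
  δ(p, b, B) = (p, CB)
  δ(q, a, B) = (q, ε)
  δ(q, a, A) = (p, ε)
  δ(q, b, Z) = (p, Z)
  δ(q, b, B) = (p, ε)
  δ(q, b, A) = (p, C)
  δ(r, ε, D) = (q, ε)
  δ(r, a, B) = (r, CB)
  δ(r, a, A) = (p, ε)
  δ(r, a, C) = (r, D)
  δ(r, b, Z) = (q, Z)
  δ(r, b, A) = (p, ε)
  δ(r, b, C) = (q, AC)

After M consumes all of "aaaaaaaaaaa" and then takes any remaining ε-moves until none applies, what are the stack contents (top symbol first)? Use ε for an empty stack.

(p, aaaaaaaaaaa, Z)
  read a, top Z: go to p, push DZ → (p, aaaaaaaaaa, DZ)
  ε-move, top D: go to p, push AA → (p, aaaaaaaaaa, AAZ)
  read a, top A: go to p, push ε → (p, aaaaaaaaa, AZ)
  read a, top A: go to p, push ε → (p, aaaaaaaa, Z)
  read a, top Z: go to p, push DZ → (p, aaaaaaa, DZ)
  ε-move, top D: go to p, push AA → (p, aaaaaaa, AAZ)
  read a, top A: go to p, push ε → (p, aaaaaa, AZ)
  read a, top A: go to p, push ε → (p, aaaaa, Z)
  read a, top Z: go to p, push DZ → (p, aaaa, DZ)
  ε-move, top D: go to p, push AA → (p, aaaa, AAZ)
  read a, top A: go to p, push ε → (p, aaa, AZ)
  read a, top A: go to p, push ε → (p, aa, Z)
  read a, top Z: go to p, push DZ → (p, a, DZ)
  ε-move, top D: go to p, push AA → (p, a, AAZ)
  read a, top A: go to p, push ε → (p, ε, AZ)
All input consumed in state p with stack AZ.

AZ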